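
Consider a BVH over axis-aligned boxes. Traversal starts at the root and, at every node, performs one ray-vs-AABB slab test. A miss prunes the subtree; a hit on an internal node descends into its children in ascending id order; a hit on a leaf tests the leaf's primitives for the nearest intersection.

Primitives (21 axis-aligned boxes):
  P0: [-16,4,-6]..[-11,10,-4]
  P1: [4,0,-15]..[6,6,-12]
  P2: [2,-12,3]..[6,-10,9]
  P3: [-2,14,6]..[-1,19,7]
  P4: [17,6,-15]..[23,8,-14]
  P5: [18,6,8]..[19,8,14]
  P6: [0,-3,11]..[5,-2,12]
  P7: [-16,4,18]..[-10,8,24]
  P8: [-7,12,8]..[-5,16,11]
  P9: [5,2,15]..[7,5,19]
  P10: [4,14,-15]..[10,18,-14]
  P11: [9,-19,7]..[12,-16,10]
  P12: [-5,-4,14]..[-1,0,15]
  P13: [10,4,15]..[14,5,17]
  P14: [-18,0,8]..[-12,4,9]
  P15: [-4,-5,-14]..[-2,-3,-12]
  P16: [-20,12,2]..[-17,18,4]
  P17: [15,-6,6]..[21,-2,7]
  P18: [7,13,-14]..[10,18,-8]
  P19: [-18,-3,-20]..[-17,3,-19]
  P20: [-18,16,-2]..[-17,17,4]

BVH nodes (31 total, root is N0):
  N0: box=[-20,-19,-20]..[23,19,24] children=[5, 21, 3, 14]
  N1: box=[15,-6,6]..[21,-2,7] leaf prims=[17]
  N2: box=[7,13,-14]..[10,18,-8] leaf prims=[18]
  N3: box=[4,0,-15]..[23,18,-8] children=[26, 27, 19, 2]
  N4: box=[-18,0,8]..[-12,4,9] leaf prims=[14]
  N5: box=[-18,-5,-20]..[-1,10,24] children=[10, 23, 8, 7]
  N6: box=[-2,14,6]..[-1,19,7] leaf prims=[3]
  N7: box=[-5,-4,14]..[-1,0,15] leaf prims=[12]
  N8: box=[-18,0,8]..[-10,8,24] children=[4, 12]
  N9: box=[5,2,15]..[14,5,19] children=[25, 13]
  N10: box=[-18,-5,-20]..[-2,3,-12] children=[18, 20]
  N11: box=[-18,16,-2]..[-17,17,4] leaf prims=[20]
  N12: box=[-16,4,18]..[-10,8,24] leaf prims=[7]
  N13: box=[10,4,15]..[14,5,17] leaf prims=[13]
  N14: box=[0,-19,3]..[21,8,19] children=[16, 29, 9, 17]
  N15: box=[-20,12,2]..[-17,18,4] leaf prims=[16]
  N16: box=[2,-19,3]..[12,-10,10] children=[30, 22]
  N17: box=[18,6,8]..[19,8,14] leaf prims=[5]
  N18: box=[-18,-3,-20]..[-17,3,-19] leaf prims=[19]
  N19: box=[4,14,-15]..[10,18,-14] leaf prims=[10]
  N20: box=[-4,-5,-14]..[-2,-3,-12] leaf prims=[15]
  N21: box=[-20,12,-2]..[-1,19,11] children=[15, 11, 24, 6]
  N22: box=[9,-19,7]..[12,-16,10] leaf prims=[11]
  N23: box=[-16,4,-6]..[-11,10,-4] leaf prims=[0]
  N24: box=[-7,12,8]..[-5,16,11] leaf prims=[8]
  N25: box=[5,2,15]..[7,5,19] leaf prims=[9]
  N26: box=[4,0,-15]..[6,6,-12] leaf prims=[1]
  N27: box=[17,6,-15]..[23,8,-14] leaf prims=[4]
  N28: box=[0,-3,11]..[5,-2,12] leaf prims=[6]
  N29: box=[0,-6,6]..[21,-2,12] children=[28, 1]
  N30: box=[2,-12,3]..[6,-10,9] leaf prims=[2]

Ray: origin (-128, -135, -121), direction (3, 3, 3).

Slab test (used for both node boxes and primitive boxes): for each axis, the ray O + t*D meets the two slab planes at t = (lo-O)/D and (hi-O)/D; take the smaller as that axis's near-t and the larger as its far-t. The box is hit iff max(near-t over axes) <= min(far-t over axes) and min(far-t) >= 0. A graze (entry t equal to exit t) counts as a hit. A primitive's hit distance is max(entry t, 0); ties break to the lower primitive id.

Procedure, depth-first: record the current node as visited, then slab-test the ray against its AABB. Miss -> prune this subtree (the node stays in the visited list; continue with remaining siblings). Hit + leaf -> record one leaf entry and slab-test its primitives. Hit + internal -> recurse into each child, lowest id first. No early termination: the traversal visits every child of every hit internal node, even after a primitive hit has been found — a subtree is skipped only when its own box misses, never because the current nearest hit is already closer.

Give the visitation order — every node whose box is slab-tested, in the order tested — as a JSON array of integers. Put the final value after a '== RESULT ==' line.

Trace the traversal:
N0 x:[36,151/3] y:[116/3,154/3] z:[101/3,145/3] -> hit [116/3,145/3], descend [3, 5, 14, 21]
  N3 x:[44,151/3] y:[45,51] z:[106/3,113/3] -> miss, prune
  N5 x:[110/3,127/3] y:[130/3,145/3] z:[101/3,145/3] -> miss, prune
  N14 x:[128/3,149/3] y:[116/3,143/3] z:[124/3,140/3] -> hit [128/3,140/3], descend [9, 16, 17, 29]
    N9 x:[133/3,142/3] y:[137/3,140/3] z:[136/3,140/3] -> hit [137/3,140/3], descend [13, 25]
      N13 x:[46,142/3] y:[139/3,140/3] z:[136/3,46] -> miss, prune
      N25 x:[133/3,45] y:[137/3,140/3] z:[136/3,140/3] -> miss, prune
    N16 x:[130/3,140/3] y:[116/3,125/3] z:[124/3,131/3] -> miss, prune
    N17 x:[146/3,49] y:[47,143/3] z:[43,45] -> miss, prune
    N29 x:[128/3,149/3] y:[43,133/3] z:[127/3,133/3] -> hit [43,133/3], descend [1, 28]
      N1 x:[143/3,149/3] y:[43,133/3] z:[127/3,128/3] -> miss, prune
      N28 x:[128/3,133/3] y:[44,133/3] z:[44,133/3] -> hit [44,133/3] leaf, test {P6@t=44}
  N21 x:[36,127/3] y:[49,154/3] z:[119/3,44] -> miss, prune

Visited [0, 3, 5, 14, 9, 13, 25, 16, 17, 29, 1, 28, 21]. Tests: 13 box, 1 leaf. Nearest: P6.

== RESULT ==
[0, 3, 5, 14, 9, 13, 25, 16, 17, 29, 1, 28, 21]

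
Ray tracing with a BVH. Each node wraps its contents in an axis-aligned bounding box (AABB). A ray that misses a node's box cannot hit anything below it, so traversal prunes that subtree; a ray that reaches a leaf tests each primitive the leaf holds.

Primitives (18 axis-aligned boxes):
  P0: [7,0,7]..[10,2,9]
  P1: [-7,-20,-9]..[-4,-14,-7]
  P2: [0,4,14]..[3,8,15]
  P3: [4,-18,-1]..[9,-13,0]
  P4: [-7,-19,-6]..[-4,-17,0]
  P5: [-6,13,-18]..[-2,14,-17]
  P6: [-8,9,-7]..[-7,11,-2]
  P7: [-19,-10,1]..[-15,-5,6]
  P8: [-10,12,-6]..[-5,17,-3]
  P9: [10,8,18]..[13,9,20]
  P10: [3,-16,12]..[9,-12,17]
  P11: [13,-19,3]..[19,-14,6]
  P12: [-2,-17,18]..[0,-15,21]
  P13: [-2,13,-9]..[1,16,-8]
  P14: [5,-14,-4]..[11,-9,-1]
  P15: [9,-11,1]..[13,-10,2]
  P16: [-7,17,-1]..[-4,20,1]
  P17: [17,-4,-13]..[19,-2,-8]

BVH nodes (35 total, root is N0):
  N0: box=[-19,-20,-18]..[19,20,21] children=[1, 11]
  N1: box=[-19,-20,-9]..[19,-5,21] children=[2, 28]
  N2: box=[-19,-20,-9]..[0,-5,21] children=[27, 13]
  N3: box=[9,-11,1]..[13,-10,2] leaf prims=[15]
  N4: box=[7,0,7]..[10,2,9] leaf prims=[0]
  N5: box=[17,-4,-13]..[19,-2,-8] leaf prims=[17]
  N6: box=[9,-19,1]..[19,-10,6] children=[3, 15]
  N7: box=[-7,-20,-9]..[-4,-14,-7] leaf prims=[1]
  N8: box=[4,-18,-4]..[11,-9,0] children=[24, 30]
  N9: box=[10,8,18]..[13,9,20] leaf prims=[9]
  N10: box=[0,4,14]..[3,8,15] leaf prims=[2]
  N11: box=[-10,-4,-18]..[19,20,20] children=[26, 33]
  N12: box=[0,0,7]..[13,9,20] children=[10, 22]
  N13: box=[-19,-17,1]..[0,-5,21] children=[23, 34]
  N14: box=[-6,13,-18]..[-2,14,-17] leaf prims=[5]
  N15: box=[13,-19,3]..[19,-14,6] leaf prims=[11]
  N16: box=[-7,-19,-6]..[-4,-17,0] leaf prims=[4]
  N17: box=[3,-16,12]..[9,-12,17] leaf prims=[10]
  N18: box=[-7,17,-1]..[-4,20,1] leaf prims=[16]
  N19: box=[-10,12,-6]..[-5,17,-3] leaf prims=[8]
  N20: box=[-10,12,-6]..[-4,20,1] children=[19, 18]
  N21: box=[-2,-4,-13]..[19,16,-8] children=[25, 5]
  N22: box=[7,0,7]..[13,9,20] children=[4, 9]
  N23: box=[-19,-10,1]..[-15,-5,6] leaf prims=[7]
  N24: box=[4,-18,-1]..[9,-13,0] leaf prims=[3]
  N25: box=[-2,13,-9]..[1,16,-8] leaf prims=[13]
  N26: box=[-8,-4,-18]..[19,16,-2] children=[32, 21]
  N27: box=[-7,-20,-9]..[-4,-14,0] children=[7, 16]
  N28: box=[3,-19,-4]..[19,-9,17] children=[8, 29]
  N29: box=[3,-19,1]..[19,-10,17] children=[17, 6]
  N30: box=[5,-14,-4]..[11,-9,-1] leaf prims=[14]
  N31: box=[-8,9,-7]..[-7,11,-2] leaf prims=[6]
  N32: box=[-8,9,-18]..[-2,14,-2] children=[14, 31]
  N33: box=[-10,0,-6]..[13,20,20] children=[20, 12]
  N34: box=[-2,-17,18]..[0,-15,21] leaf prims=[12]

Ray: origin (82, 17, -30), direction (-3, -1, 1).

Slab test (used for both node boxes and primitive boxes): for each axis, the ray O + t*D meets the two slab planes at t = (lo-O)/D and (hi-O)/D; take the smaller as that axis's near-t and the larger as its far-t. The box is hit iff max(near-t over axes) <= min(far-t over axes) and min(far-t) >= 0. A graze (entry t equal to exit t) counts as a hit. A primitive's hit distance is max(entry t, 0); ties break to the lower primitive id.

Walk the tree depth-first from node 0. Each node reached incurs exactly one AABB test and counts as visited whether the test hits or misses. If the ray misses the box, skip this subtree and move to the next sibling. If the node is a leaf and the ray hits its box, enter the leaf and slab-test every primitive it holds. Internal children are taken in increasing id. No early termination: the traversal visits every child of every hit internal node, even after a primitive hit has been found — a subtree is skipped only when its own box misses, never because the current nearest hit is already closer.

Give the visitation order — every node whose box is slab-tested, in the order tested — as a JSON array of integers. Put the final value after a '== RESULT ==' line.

Trace the traversal:
N0 x:[21,101/3] y:[-3,37] z:[12,51] -> hit [21,101/3], descend [1, 11]
  N1 x:[21,101/3] y:[22,37] z:[21,51] -> hit [22,101/3], descend [2, 28]
    N2 x:[82/3,101/3] y:[22,37] z:[21,51] -> hit [82/3,101/3], descend [13, 27]
      N13 x:[82/3,101/3] y:[22,34] z:[31,51] -> hit [31,101/3], descend [23, 34]
        N23 x:[97/3,101/3] y:[22,27] z:[31,36] -> miss, prune
        N34 x:[82/3,28] y:[32,34] z:[48,51] -> miss, prune
      N27 x:[86/3,89/3] y:[31,37] z:[21,30] -> miss, prune
    N28 x:[21,79/3] y:[26,36] z:[26,47] -> hit [26,79/3], descend [8, 29]
      N8 x:[71/3,26] y:[26,35] z:[26,30] -> hit [26,26], descend [24, 30]
        N24 x:[73/3,26] y:[30,35] z:[29,30] -> miss, prune
        N30 x:[71/3,77/3] y:[26,31] z:[26,29] -> miss, prune
      N29 x:[21,79/3] y:[27,36] z:[31,47] -> miss, prune
  N11 x:[21,92/3] y:[-3,21] z:[12,50] -> hit [21,21], descend [26, 33]
    N26 x:[21,30] y:[1,21] z:[12,28] -> hit [21,21], descend [21, 32]
      N21 x:[21,28] y:[1,21] z:[17,22] -> hit [21,21], descend [5, 25]
        N5 x:[21,65/3] y:[19,21] z:[17,22] -> hit [21,21] leaf, test {P17@t=21}
        N25 x:[27,28] y:[1,4] z:[21,22] -> miss, prune
      N32 x:[28,30] y:[3,8] z:[12,28] -> miss, prune
    N33 x:[23,92/3] y:[-3,17] z:[24,50] -> miss, prune

Summary -> nodes [0, 1, 2, 13, 23, 34, 27, 28, 8, 24, 30, 29, 11, 26, 21, 5, 25, 32, 33]; box-tests=19; leaf-entries=1; first=P17

== RESULT ==
[0, 1, 2, 13, 23, 34, 27, 28, 8, 24, 30, 29, 11, 26, 21, 5, 25, 32, 33]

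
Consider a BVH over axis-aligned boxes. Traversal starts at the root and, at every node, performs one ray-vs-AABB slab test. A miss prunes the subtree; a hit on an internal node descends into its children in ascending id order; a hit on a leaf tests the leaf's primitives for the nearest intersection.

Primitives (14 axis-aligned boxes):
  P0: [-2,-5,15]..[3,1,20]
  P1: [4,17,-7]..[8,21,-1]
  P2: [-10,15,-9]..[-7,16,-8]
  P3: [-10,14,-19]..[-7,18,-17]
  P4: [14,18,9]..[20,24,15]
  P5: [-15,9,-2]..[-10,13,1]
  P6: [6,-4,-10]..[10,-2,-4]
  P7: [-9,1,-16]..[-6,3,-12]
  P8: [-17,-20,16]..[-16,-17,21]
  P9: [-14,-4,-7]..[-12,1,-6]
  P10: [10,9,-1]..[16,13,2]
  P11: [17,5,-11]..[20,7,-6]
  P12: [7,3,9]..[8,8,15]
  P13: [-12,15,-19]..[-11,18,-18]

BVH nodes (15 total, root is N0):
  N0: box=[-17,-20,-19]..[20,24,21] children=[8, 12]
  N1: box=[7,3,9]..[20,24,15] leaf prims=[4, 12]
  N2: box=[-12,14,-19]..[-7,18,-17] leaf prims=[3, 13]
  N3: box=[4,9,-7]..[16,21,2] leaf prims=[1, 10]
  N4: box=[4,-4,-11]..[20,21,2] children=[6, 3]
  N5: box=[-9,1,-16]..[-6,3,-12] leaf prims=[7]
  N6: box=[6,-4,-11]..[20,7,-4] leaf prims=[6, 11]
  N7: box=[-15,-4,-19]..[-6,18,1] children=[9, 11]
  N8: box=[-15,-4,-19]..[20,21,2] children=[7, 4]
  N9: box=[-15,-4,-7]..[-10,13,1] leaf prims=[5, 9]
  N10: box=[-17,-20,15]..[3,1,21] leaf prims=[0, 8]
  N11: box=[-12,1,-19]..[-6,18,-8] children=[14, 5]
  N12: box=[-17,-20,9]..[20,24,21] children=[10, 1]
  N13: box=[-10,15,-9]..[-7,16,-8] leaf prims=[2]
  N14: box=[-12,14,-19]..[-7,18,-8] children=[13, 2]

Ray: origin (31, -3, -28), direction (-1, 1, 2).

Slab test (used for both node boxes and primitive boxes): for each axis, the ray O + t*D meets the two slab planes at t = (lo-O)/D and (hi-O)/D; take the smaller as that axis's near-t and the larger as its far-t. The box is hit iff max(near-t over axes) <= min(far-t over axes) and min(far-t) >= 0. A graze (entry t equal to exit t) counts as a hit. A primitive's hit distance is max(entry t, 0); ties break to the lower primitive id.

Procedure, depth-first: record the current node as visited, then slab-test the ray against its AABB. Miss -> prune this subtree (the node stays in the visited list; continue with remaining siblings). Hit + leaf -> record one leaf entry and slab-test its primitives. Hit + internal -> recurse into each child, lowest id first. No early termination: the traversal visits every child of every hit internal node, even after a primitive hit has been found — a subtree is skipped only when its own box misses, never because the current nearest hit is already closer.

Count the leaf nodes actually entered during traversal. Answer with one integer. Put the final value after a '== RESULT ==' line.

Walk:
N0 x:[11,48] y:[-17,27] z:[9/2,49/2] -> hit [11,49/2], descend [8, 12]
  N8 x:[11,46] y:[-1,24] z:[9/2,15] -> hit [11,15], descend [4, 7]
    N4 x:[11,27] y:[-1,24] z:[17/2,15] -> hit [11,15], descend [3, 6]
      N3 x:[15,27] y:[12,24] z:[21/2,15] -> hit [15,15] leaf, test {P1(miss), P10@t=15}
      N6 x:[11,25] y:[-1,10] z:[17/2,12] -> miss, prune
    N7 x:[37,46] y:[-1,21] z:[9/2,29/2] -> miss, prune
  N12 x:[11,48] y:[-17,27] z:[37/2,49/2] -> hit [37/2,49/2], descend [1, 10]
    N1 x:[11,24] y:[6,27] z:[37/2,43/2] -> hit [37/2,43/2] leaf, test {P4(miss), P12(miss)}
    N10 x:[28,48] y:[-17,4] z:[43/2,49/2] -> miss, prune

Visited [0, 8, 4, 3, 6, 7, 12, 1, 10]. Tests: 9 box, 2 leaf. Nearest: P10.

== RESULT ==
2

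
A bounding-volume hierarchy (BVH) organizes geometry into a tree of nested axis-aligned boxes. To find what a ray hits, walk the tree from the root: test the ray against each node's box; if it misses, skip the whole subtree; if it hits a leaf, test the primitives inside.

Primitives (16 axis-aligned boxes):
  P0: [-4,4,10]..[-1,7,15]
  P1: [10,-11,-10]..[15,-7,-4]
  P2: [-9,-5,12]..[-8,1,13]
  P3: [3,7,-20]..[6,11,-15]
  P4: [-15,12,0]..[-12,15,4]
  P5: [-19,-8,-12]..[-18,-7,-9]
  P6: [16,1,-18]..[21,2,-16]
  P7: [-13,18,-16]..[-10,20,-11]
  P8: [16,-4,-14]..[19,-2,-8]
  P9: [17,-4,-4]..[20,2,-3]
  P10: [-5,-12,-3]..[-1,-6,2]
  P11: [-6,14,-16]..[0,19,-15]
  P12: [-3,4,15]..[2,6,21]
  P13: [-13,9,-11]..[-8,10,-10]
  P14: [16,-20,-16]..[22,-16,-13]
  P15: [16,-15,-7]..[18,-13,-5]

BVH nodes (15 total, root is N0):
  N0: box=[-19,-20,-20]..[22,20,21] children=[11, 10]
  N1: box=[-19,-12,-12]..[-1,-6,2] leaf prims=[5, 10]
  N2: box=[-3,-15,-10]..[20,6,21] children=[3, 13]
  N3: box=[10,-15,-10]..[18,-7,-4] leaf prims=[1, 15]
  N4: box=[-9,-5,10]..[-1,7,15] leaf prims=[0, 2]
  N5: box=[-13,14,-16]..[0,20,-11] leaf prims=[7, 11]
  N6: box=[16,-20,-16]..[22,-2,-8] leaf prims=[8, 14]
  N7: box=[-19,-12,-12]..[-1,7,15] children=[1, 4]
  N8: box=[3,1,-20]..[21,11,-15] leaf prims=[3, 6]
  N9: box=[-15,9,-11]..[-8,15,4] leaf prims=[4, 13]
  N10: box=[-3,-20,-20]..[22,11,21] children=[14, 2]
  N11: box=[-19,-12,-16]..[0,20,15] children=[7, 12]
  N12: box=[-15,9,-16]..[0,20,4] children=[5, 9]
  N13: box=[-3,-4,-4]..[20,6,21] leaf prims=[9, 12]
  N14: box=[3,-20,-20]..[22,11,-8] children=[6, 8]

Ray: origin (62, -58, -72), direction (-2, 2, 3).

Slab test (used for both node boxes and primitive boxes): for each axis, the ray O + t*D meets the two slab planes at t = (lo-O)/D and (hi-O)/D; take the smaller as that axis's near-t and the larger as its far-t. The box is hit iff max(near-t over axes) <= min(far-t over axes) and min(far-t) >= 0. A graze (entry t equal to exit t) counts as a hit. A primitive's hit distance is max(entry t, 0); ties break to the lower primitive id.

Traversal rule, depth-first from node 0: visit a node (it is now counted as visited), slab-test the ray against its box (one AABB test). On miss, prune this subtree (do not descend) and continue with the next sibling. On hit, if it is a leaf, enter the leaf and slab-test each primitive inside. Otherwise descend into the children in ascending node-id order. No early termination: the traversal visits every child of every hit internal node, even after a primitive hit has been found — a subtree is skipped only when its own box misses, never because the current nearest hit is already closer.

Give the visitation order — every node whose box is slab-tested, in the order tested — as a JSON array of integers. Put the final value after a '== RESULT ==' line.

Traverse from the root:
N0 x:[20,81/2] y:[19,39] z:[52/3,31] -> hit [20,31], descend [10, 11]
  N10 x:[20,65/2] y:[19,69/2] z:[52/3,31] -> hit [20,31], descend [2, 14]
    N2 x:[21,65/2] y:[43/2,32] z:[62/3,31] -> hit [43/2,31], descend [3, 13]
      N3 x:[22,26] y:[43/2,51/2] z:[62/3,68/3] -> hit [22,68/3] leaf, test {P1(miss), P15@t=22}
      N13 x:[21,65/2] y:[27,32] z:[68/3,31] -> hit [27,31] leaf, test {P9(miss), P12@t=31}
    N14 x:[20,59/2] y:[19,69/2] z:[52/3,64/3] -> hit [20,64/3], descend [6, 8]
      N6 x:[20,23] y:[19,28] z:[56/3,64/3] -> hit [20,64/3] leaf, test {P8(miss), P14(miss)}
      N8 x:[41/2,59/2] y:[59/2,69/2] z:[52/3,19] -> miss, prune
  N11 x:[31,81/2] y:[23,39] z:[56/3,29] -> miss, prune

Summary -> nodes [0, 10, 2, 3, 13, 14, 6, 8, 11]; box-tests=9; leaf-entries=3; first=P15

== RESULT ==
[0, 10, 2, 3, 13, 14, 6, 8, 11]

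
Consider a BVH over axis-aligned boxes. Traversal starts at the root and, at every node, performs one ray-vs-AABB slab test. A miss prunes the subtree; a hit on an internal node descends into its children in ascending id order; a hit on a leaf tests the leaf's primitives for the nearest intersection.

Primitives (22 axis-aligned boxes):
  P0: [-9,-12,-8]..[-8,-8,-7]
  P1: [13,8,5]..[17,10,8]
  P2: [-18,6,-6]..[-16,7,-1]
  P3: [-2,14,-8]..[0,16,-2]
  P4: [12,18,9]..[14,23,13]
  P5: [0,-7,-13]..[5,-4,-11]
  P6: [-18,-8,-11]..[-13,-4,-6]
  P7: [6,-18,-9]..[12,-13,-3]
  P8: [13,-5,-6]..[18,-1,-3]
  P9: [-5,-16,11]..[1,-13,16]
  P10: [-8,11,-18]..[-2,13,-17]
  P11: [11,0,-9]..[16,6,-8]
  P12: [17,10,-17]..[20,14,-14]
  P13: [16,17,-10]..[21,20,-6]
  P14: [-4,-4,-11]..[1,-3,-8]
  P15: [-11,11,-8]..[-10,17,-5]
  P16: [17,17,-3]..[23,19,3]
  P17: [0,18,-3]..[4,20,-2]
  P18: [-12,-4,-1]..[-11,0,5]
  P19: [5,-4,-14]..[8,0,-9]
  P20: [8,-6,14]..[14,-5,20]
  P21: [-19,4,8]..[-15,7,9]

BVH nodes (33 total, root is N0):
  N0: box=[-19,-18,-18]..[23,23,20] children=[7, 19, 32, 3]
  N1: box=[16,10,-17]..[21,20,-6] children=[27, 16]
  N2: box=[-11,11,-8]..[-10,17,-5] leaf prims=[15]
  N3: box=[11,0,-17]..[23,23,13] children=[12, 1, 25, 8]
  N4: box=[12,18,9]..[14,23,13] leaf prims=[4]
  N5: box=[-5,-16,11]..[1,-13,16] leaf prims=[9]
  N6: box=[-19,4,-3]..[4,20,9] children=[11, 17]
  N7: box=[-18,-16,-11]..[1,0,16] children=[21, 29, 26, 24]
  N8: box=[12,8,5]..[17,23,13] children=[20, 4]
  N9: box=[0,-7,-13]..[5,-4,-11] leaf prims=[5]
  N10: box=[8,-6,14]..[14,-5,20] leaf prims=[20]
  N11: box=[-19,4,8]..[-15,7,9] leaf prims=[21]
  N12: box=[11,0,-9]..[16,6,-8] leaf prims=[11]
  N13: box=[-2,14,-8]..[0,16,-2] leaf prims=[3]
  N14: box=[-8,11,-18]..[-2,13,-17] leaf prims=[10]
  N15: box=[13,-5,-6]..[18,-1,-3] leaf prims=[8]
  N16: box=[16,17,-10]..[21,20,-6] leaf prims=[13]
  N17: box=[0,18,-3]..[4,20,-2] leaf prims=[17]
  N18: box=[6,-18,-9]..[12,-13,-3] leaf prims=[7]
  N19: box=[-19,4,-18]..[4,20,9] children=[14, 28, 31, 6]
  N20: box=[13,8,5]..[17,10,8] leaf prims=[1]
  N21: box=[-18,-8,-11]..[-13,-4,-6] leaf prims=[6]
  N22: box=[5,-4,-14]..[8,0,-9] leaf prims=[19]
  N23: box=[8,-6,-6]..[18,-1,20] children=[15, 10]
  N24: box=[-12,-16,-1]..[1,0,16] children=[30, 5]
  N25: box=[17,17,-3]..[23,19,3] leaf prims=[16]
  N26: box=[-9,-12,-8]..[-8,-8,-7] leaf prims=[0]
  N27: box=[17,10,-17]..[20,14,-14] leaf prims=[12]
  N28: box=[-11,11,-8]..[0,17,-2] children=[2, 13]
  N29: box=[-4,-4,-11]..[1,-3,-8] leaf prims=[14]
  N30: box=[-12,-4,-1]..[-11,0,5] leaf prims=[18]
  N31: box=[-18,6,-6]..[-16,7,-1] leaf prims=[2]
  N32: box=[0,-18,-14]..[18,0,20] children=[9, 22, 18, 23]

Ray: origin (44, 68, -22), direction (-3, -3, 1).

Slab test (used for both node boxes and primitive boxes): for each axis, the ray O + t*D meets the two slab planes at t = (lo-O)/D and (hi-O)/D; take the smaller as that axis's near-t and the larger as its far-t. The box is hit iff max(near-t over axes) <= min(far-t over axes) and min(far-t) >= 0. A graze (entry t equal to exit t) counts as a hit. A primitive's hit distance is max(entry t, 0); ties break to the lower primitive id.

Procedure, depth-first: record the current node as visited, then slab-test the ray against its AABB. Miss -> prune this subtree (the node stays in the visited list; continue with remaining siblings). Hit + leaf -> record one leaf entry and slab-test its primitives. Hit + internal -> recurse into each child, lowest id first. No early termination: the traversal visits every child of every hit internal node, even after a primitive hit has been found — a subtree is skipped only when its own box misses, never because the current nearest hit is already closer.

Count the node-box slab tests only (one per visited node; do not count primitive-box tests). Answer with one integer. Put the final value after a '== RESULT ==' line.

Traverse from the root:
N0 x:[7,21] y:[15,86/3] z:[4,42] -> hit [15,21], descend [3, 7, 19, 32]
  N3 x:[7,11] y:[15,68/3] z:[5,35] -> miss, prune
  N7 x:[43/3,62/3] y:[68/3,28] z:[11,38] -> miss, prune
  N19 x:[40/3,21] y:[16,64/3] z:[4,31] -> hit [16,21], descend [6, 14, 28, 31]
    N6 x:[40/3,21] y:[16,64/3] z:[19,31] -> hit [19,21], descend [11, 17]
      N11 x:[59/3,21] y:[61/3,64/3] z:[30,31] -> miss, prune
      N17 x:[40/3,44/3] y:[16,50/3] z:[19,20] -> miss, prune
    N14 x:[46/3,52/3] y:[55/3,19] z:[4,5] -> miss, prune
    N28 x:[44/3,55/3] y:[17,19] z:[14,20] -> hit [17,55/3], descend [2, 13]
      N2 x:[18,55/3] y:[17,19] z:[14,17] -> miss, prune
      N13 x:[44/3,46/3] y:[52/3,18] z:[14,20] -> miss, prune
    N31 x:[20,62/3] y:[61/3,62/3] z:[16,21] -> hit [61/3,62/3] leaf, test {P2@t=61/3}
  N32 x:[26/3,44/3] y:[68/3,86/3] z:[8,42] -> miss, prune

Summary -> nodes [0, 3, 7, 19, 6, 11, 17, 14, 28, 2, 13, 31, 32]; box-tests=13; leaf-entries=1; first=P2

== RESULT ==
13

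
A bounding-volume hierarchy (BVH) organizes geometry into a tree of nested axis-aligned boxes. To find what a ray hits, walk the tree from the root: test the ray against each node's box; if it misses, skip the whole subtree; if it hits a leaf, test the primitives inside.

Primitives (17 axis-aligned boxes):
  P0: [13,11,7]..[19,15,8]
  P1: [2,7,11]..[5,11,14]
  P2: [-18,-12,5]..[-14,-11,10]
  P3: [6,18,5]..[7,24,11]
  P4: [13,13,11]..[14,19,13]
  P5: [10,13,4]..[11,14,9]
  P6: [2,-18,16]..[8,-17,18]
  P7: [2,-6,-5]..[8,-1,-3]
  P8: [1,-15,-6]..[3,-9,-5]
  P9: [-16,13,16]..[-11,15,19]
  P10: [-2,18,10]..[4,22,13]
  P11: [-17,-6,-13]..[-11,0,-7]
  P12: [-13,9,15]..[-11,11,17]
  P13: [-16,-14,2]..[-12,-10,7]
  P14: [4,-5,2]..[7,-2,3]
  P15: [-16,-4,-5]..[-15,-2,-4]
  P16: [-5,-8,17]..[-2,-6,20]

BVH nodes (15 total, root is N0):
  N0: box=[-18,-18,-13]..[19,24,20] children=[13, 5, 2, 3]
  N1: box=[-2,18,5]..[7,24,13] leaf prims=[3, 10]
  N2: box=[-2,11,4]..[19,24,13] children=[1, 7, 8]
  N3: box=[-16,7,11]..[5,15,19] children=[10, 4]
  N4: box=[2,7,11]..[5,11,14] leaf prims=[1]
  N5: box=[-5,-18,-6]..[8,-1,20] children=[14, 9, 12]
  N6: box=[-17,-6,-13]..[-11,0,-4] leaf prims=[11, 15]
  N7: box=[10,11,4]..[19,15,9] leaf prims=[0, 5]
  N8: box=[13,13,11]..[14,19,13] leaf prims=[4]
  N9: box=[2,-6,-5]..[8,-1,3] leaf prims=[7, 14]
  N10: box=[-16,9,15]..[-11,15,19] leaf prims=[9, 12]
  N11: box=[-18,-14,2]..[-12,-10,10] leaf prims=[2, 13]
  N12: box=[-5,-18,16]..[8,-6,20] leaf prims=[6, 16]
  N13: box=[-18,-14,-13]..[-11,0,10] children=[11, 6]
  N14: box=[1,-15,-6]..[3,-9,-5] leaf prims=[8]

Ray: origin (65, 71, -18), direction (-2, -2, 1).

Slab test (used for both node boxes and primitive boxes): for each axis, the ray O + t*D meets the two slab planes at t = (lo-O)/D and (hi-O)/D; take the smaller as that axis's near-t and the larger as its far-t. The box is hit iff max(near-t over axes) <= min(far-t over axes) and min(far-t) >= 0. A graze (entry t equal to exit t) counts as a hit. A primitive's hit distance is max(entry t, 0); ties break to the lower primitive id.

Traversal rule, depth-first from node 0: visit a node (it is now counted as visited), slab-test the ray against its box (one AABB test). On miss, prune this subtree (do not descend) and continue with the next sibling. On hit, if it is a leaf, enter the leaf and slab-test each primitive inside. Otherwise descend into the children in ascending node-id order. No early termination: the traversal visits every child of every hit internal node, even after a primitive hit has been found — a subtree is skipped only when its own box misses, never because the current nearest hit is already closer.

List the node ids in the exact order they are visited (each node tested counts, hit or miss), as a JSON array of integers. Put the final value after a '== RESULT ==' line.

Walk:
N0 x:[23,83/2] y:[47/2,89/2] z:[5,38] -> hit [47/2,38], descend [2, 3, 5, 13]
  N2 x:[23,67/2] y:[47/2,30] z:[22,31] -> hit [47/2,30], descend [1, 7, 8]
    N1 x:[29,67/2] y:[47/2,53/2] z:[23,31] -> miss, prune
    N7 x:[23,55/2] y:[28,30] z:[22,27] -> miss, prune
    N8 x:[51/2,26] y:[26,29] z:[29,31] -> miss, prune
  N3 x:[30,81/2] y:[28,32] z:[29,37] -> hit [30,32], descend [4, 10]
    N4 x:[30,63/2] y:[30,32] z:[29,32] -> hit [30,63/2] leaf, test {P1@t=30}
    N10 x:[38,81/2] y:[28,31] z:[33,37] -> miss, prune
  N5 x:[57/2,35] y:[36,89/2] z:[12,38] -> miss, prune
  N13 x:[38,83/2] y:[71/2,85/2] z:[5,28] -> miss, prune

order=[0, 2, 1, 7, 8, 3, 4, 10, 5, 13]  |boxes|=10  |leaves|=1  hit=P1

== RESULT ==
[0, 2, 1, 7, 8, 3, 4, 10, 5, 13]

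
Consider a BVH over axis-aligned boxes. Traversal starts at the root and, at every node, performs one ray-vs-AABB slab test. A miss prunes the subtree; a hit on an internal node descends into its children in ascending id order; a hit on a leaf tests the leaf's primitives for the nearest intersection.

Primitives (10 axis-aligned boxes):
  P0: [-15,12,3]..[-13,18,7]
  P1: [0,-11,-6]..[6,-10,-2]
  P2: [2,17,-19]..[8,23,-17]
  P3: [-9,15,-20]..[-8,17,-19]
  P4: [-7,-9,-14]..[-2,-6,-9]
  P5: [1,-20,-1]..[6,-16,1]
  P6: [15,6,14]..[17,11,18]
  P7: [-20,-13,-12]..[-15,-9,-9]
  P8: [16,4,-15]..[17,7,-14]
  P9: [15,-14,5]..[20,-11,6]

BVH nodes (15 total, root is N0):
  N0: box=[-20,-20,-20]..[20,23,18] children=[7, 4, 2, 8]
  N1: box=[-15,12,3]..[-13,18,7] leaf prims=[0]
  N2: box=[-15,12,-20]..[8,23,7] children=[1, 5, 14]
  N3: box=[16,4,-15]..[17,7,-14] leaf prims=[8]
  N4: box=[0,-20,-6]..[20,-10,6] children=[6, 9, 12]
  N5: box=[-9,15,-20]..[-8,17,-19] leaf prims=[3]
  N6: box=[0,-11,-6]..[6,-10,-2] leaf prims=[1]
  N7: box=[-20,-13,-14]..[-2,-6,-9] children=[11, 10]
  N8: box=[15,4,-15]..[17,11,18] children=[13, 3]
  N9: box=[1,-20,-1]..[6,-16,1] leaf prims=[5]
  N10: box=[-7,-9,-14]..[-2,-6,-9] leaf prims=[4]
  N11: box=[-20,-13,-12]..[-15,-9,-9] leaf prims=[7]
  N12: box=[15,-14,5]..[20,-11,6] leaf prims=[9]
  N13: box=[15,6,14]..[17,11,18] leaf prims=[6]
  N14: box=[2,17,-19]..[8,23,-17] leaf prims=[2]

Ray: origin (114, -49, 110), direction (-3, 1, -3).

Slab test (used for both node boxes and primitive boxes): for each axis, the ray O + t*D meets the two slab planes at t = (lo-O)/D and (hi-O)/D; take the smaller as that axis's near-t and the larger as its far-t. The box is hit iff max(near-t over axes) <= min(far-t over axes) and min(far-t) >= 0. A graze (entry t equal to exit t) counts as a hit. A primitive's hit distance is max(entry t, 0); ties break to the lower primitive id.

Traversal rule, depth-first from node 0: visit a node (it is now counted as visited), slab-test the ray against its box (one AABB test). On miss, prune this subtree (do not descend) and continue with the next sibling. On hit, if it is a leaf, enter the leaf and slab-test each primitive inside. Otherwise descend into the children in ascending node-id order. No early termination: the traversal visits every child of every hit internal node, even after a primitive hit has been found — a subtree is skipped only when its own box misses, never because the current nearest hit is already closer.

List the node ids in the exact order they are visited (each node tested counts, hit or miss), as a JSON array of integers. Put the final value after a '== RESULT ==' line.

Trace the traversal:
N0 x:[94/3,134/3] y:[29,72] z:[92/3,130/3] -> hit [94/3,130/3], descend [2, 4, 7, 8]
  N2 x:[106/3,43] y:[61,72] z:[103/3,130/3] -> miss, prune
  N4 x:[94/3,38] y:[29,39] z:[104/3,116/3] -> hit [104/3,38], descend [6, 9, 12]
    N6 x:[36,38] y:[38,39] z:[112/3,116/3] -> hit [38,38] leaf, test {P1@t=38}
    N9 x:[36,113/3] y:[29,33] z:[109/3,37] -> miss, prune
    N12 x:[94/3,33] y:[35,38] z:[104/3,35] -> miss, prune
  N7 x:[116/3,134/3] y:[36,43] z:[119/3,124/3] -> hit [119/3,124/3], descend [10, 11]
    N10 x:[116/3,121/3] y:[40,43] z:[119/3,124/3] -> hit [40,121/3] leaf, test {P4@t=40}
    N11 x:[43,134/3] y:[36,40] z:[119/3,122/3] -> miss, prune
  N8 x:[97/3,33] y:[53,60] z:[92/3,125/3] -> miss, prune

order=[0, 2, 4, 6, 9, 12, 7, 10, 11, 8]  |boxes|=10  |leaves|=2  hit=P1

== RESULT ==
[0, 2, 4, 6, 9, 12, 7, 10, 11, 8]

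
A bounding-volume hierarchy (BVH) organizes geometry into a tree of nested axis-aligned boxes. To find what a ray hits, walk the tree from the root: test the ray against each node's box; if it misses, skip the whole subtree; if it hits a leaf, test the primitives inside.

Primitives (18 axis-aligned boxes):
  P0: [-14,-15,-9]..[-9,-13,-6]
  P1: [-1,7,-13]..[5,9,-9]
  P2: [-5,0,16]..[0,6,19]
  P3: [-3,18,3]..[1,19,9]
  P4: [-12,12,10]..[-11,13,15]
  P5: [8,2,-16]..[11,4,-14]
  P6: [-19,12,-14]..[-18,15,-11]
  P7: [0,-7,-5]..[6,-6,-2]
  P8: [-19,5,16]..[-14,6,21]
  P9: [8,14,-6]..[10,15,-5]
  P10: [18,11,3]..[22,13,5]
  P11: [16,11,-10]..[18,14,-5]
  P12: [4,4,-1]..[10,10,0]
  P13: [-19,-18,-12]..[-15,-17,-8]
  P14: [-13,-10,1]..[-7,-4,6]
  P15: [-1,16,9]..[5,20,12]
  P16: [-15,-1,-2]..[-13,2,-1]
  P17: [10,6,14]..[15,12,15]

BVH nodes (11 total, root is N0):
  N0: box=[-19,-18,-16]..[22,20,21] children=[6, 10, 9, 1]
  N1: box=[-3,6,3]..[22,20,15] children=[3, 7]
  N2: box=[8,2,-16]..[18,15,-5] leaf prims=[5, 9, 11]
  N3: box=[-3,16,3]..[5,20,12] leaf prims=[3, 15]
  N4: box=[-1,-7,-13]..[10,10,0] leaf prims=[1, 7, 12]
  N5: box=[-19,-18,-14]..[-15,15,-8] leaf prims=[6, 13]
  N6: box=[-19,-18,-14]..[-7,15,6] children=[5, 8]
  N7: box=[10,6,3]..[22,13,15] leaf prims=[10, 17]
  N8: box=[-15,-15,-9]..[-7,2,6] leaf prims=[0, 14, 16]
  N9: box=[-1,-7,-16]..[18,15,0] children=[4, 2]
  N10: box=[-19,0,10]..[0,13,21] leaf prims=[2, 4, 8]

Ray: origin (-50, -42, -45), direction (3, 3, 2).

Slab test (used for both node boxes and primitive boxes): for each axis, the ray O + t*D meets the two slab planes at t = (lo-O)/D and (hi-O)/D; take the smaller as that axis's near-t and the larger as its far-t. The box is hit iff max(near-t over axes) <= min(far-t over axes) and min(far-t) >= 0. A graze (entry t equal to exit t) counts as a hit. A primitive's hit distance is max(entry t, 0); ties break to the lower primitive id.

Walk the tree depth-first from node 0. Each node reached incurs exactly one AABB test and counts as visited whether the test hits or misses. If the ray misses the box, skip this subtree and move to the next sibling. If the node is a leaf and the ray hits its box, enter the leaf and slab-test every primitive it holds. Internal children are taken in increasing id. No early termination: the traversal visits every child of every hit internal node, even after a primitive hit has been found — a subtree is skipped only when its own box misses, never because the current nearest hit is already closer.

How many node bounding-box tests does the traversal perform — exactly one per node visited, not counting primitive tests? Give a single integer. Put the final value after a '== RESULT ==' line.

Traverse from the root:
N0 x:[31/3,24] y:[8,62/3] z:[29/2,33] -> hit [29/2,62/3], descend [1, 6, 9, 10]
  N1 x:[47/3,24] y:[16,62/3] z:[24,30] -> miss, prune
  N6 x:[31/3,43/3] y:[8,19] z:[31/2,51/2] -> miss, prune
  N9 x:[49/3,68/3] y:[35/3,19] z:[29/2,45/2] -> hit [49/3,19], descend [2, 4]
    N2 x:[58/3,68/3] y:[44/3,19] z:[29/2,20] -> miss, prune
    N4 x:[49/3,20] y:[35/3,52/3] z:[16,45/2] -> hit [49/3,52/3] leaf, test {P1@t=49/3, P7(miss), P12(miss)}
  N10 x:[31/3,50/3] y:[14,55/3] z:[55/2,33] -> miss, prune

order=[0, 1, 6, 9, 2, 4, 10]  |boxes|=7  |leaves|=1  hit=P1

== RESULT ==
7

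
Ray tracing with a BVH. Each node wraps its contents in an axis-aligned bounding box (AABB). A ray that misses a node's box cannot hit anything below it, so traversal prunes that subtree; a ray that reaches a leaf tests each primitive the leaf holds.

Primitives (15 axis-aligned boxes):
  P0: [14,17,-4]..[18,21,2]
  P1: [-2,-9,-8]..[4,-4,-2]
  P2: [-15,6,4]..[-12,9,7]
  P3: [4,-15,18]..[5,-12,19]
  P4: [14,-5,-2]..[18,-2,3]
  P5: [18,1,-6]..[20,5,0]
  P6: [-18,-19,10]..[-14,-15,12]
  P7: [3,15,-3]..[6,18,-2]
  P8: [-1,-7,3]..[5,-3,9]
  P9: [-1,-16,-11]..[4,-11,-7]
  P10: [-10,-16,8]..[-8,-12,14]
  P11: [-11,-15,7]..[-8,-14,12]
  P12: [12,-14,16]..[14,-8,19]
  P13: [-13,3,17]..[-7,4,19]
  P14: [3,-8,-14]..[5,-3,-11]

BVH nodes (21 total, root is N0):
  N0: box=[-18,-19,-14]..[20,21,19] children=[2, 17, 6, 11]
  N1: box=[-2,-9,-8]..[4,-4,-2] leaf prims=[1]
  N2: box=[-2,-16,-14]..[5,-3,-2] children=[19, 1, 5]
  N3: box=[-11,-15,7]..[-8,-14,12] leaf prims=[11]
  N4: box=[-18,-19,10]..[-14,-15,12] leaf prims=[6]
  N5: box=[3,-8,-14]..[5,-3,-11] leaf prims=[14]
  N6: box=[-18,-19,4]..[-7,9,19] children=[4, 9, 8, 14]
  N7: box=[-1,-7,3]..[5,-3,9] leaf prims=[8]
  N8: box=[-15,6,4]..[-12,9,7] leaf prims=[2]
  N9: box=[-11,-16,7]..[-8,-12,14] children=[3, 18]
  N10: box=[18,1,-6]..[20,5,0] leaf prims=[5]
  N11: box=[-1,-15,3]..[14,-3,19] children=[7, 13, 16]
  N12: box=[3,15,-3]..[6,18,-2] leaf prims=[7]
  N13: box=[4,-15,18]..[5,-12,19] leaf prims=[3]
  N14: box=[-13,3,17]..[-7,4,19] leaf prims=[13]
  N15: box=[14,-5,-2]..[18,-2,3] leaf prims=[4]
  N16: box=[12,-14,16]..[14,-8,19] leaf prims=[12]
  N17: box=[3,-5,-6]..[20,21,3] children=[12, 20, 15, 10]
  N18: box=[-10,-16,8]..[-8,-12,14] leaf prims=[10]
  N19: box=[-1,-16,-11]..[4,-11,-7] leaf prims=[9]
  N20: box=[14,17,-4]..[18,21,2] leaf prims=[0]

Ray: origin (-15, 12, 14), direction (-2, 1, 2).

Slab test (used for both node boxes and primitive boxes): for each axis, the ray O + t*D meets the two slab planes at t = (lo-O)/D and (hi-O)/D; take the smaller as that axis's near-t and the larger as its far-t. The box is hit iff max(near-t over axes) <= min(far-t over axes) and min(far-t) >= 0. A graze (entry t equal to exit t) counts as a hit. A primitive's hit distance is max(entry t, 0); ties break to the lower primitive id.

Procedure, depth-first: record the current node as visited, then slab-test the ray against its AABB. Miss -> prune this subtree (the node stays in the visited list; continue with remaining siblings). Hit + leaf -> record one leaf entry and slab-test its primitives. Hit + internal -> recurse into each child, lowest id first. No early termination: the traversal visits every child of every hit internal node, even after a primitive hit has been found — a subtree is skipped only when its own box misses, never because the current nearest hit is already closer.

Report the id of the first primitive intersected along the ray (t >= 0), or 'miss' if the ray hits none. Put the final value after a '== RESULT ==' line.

Walk:
N0 x:[-35/2,3/2] y:[-31,9] z:[-14,5/2] -> hit [-14,3/2], descend [2, 6, 11, 17]
  N2 x:[-10,-13/2] y:[-28,-15] z:[-14,-8] -> miss, prune
  N6 x:[-4,3/2] y:[-31,-3] z:[-5,5/2] -> miss, prune
  N11 x:[-29/2,-7] y:[-27,-15] z:[-11/2,5/2] -> miss, prune
  N17 x:[-35/2,-9] y:[-17,9] z:[-10,-11/2] -> miss, prune

Visited [0, 2, 6, 11, 17]. Tests: 5 box, 0 leaf. Nearest: miss.

== RESULT ==
miss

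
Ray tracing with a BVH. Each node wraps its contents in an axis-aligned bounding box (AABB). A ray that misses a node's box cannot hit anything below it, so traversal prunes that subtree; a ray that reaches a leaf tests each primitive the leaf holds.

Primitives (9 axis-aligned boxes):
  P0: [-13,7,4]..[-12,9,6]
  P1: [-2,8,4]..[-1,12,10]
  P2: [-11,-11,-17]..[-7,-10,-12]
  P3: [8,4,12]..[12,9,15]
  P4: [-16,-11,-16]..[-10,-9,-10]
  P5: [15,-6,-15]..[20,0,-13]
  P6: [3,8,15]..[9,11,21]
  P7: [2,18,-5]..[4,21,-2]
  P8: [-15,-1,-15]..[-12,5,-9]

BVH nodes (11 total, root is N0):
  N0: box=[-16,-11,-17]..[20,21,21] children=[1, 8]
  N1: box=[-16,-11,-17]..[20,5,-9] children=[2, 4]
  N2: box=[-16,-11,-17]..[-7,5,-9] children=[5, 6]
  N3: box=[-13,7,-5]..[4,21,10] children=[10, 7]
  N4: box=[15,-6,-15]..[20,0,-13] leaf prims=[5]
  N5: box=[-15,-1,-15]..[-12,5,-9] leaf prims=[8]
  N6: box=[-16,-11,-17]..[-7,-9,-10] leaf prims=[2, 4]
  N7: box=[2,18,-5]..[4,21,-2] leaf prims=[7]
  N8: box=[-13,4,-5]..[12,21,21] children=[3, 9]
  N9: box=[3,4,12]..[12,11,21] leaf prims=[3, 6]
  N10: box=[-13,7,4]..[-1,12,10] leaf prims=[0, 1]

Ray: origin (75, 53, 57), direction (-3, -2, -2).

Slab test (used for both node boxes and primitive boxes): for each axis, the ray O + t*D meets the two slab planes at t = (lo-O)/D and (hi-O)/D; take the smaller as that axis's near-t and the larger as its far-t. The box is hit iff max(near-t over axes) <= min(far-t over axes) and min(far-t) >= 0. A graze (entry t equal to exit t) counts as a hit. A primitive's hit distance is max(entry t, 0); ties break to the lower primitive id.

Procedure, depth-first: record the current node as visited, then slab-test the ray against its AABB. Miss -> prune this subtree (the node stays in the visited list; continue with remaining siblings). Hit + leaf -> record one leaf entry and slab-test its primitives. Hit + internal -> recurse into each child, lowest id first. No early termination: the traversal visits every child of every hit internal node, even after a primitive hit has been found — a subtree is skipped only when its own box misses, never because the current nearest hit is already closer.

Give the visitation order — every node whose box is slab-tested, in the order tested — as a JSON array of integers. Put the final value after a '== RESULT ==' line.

Trace the traversal:
N0 x:[55/3,91/3] y:[16,32] z:[18,37] -> hit [55/3,91/3], descend [1, 8]
  N1 x:[55/3,91/3] y:[24,32] z:[33,37] -> miss, prune
  N8 x:[21,88/3] y:[16,49/2] z:[18,31] -> hit [21,49/2], descend [3, 9]
    N3 x:[71/3,88/3] y:[16,23] z:[47/2,31] -> miss, prune
    N9 x:[21,24] y:[21,49/2] z:[18,45/2] -> hit [21,45/2] leaf, test {P3@t=22, P6(miss)}

5 AABB tests over nodes [0, 1, 8, 3, 9]; 1 leaf entered; closest P3.

== RESULT ==
[0, 1, 8, 3, 9]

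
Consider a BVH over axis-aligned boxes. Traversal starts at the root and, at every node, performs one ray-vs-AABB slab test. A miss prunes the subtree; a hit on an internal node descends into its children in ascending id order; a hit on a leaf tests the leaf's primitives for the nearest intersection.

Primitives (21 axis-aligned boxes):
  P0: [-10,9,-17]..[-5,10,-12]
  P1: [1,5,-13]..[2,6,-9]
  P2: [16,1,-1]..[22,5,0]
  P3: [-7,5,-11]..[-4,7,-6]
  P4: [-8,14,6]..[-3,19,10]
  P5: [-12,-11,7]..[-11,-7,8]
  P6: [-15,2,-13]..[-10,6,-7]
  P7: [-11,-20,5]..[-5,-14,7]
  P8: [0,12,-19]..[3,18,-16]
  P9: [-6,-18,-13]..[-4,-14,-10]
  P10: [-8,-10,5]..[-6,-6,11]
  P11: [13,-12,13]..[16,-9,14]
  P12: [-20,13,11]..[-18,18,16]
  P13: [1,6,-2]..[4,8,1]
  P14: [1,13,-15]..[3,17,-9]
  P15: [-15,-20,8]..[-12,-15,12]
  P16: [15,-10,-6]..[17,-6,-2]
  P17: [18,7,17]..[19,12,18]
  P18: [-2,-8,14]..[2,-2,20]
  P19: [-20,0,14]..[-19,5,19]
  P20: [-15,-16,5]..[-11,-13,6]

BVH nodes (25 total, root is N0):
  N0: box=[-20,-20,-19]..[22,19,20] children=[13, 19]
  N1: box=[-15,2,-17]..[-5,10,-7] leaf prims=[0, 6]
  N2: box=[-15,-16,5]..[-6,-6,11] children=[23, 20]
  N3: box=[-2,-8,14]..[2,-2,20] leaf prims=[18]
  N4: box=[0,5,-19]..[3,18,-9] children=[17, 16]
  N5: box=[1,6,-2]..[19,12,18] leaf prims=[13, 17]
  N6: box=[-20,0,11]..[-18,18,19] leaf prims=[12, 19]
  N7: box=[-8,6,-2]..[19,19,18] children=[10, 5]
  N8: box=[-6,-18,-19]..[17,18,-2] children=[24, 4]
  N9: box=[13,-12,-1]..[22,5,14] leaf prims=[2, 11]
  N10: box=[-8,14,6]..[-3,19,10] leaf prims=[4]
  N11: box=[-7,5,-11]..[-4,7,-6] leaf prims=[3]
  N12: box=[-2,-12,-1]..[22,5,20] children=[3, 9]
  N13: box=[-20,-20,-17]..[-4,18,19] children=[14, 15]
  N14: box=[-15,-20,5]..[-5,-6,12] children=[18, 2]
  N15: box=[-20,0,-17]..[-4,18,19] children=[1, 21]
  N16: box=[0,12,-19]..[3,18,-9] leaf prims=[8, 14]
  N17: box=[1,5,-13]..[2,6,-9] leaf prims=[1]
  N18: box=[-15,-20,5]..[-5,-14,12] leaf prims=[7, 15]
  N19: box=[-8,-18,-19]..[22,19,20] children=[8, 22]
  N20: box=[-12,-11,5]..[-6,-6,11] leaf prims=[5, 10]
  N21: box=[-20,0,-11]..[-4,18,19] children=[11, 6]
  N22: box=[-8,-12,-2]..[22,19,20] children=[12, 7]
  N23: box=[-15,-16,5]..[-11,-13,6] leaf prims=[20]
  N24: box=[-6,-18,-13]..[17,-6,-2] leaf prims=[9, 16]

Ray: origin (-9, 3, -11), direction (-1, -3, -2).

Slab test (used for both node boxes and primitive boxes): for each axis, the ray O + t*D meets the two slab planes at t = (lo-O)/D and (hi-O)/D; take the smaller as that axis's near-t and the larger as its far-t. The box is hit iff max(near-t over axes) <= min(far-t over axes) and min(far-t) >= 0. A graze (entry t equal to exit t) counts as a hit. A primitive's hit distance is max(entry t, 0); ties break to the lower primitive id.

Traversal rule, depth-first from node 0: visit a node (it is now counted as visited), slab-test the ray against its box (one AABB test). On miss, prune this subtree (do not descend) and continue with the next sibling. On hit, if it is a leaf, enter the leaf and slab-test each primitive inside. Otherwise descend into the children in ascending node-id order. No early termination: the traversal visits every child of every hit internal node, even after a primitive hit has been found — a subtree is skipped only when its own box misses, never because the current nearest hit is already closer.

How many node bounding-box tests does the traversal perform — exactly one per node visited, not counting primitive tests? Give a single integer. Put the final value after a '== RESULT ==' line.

Traverse from the root:
N0 x:[-31,11] y:[-16/3,23/3] z:[-31/2,4] -> hit [-16/3,4], descend [13, 19]
  N13 x:[-5,11] y:[-5,23/3] z:[-15,3] -> hit [-5,3], descend [14, 15]
    N14 x:[-4,6] y:[3,23/3] z:[-23/2,-8] -> miss, prune
    N15 x:[-5,11] y:[-5,1] z:[-15,3] -> hit [-5,1], descend [1, 21]
      N1 x:[-4,6] y:[-7/3,1/3] z:[-2,3] -> hit [-2,1/3] leaf, test {P0(miss), P6(miss)}
      N21 x:[-5,11] y:[-5,1] z:[-15,0] -> hit [-5,0], descend [6, 11]
        N6 x:[9,11] y:[-5,1] z:[-15,-11] -> miss, prune
        N11 x:[-5,-2] y:[-4/3,-2/3] z:[-5/2,0] -> miss, prune
  N19 x:[-31,-1] y:[-16/3,7] z:[-31/2,4] -> miss, prune

Summary -> nodes [0, 13, 14, 15, 1, 21, 6, 11, 19]; box-tests=9; leaf-entries=1; first=miss

== RESULT ==
9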